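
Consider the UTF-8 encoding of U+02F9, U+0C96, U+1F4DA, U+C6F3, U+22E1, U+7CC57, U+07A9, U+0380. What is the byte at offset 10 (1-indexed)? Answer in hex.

1-indexed offset 10 is 0-indexed offset 9.
U+02F9 → 2-byte form CB B9 at offsets 0–1.
U+0C96 → 3-byte form E0 B2 96 at offsets 2–4.
U+1F4DA → 4-byte form F0 9F 93 9A at offsets 5–8.
U+C6F3 → 3-byte form EC 9B B3 at offsets 9–11.
Offset 9 falls in char 4's range; it's byte 1 of EC 9B B3 = 0xEC.

0xEC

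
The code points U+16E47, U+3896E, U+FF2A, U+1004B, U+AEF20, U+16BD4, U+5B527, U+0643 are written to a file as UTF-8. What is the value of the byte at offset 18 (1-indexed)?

1-indexed offset 18 is 0-indexed offset 17.
U+16E47 → 4-byte form F0 96 B9 87 at offsets 0–3.
U+3896E → 4-byte form F0 B8 A5 AE at offsets 4–7.
U+FF2A → 3-byte form EF BC AA at offsets 8–10.
U+1004B → 4-byte form F0 90 81 8B at offsets 11–14.
U+AEF20 → 4-byte form F2 AE BC A0 at offsets 15–18.
Offset 17 falls in char 5's range; it's byte 3 of F2 AE BC A0 = 0xBC.

0xBC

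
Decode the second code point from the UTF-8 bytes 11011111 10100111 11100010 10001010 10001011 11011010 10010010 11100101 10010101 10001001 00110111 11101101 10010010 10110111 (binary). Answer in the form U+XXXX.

U+228B

Offset 0: leading byte 0xDF = 11011111 → 2-byte char #1 = DF A7.
Offset 2: leading byte 0xE2 = 11100010 → 3-byte char #2 = E2 8A 8B.
Leading byte 0xE2 = 11100010 matches 1110xxxx → 3-byte sequence.
Byte 1: 0xE2 = 11100010, payload 0010 (4 bits).
Byte 2: 0x8A = 10001010 (10xxxxxx ✓), payload 001010.
Byte 3: 0x8B = 10001011 (10xxxxxx ✓), payload 001011.
Concatenate: 0010001010001011 = 0x228B (16 bits → U+228B).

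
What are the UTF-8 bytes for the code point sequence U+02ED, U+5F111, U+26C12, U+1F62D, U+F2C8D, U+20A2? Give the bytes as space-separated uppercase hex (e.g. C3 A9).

CB AD F1 9F 84 91 F0 A6 B0 92 F0 9F 98 AD F3 B2 B2 8D E2 82 A2

U+02ED: 2-byte form → CB AD.
U+5F111: 4-byte form → F1 9F 84 91.
U+26C12: 4-byte form → F0 A6 B0 92.
U+1F62D: 4-byte form → F0 9F 98 AD.
U+F2C8D: 4-byte form → F3 B2 B2 8D.
U+20A2: 3-byte form → E2 82 A2.
Concatenated (21 bytes): CB AD F1 9F 84 91 F0 A6 B0 92 F0 9F 98 AD F3 B2 B2 8D E2 82 A2.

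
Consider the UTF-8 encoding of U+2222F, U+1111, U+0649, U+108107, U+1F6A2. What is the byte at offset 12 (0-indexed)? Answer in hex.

U+2222F → 4-byte form F0 A2 88 AF at offsets 0–3.
U+1111 → 3-byte form E1 84 91 at offsets 4–6.
U+0649 → 2-byte form D9 89 at offsets 7–8.
U+108107 → 4-byte form F4 88 84 87 at offsets 9–12.
Offset 12 falls in char 4's range; it's byte 4 of F4 88 84 87 = 0x87.

0x87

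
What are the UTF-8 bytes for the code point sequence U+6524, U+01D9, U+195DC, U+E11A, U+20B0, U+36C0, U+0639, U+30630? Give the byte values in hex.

E6 94 A4 C7 99 F0 99 97 9C EE 84 9A E2 82 B0 E3 9B 80 D8 B9 F0 B0 98 B0

U+6524: 3-byte form → E6 94 A4.
U+01D9: 2-byte form → C7 99.
U+195DC: 4-byte form → F0 99 97 9C.
U+E11A: 3-byte form → EE 84 9A.
U+20B0: 3-byte form → E2 82 B0.
U+36C0: 3-byte form → E3 9B 80.
U+0639: 2-byte form → D8 B9.
U+30630: 4-byte form → F0 B0 98 B0.
Concatenated (24 bytes): E6 94 A4 C7 99 F0 99 97 9C EE 84 9A E2 82 B0 E3 9B 80 D8 B9 F0 B0 98 B0.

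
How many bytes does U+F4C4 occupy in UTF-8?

3

U+F4C4 = 0xF4C4. UTF-8 uses 1 byte below 0x80, 2 below 0x800, 3 below 0x10000, 4 up to 0x10FFFF. 0xF4C4 is in U+0800–U+FFFF → 3 bytes.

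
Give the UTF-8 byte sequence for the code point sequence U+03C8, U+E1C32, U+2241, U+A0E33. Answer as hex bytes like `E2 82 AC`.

CF 88 F3 A1 B0 B2 E2 89 81 F2 A0 B8 B3

U+03C8: 2-byte form → CF 88.
U+E1C32: 4-byte form → F3 A1 B0 B2.
U+2241: 3-byte form → E2 89 81.
U+A0E33: 4-byte form → F2 A0 B8 B3.
Concatenated (13 bytes): CF 88 F3 A1 B0 B2 E2 89 81 F2 A0 B8 B3.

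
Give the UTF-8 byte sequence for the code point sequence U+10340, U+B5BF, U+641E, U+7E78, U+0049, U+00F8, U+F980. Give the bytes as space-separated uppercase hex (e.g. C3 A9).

U+10340: 4-byte form → F0 90 8D 80.
U+B5BF: 3-byte form → EB 96 BF.
U+641E: 3-byte form → E6 90 9E.
U+7E78: 3-byte form → E7 B9 B8.
U+0049: 1-byte form → 49.
U+00F8: 2-byte form → C3 B8.
U+F980: 3-byte form → EF A6 80.
Concatenated (19 bytes): F0 90 8D 80 EB 96 BF E6 90 9E E7 B9 B8 49 C3 B8 EF A6 80.

F0 90 8D 80 EB 96 BF E6 90 9E E7 B9 B8 49 C3 B8 EF A6 80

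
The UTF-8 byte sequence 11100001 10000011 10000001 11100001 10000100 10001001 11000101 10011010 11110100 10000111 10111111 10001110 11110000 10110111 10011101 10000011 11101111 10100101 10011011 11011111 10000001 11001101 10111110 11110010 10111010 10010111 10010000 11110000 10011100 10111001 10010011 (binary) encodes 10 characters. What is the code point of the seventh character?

Offset 0: leading byte 0xE1 = 11100001 → 3-byte char #1 = E1 83 81.
Offset 3: leading byte 0xE1 = 11100001 → 3-byte char #2 = E1 84 89.
Offset 6: leading byte 0xC5 = 11000101 → 2-byte char #3 = C5 9A.
Offset 8: leading byte 0xF4 = 11110100 → 4-byte char #4 = F4 87 BF 8E.
Offset 12: leading byte 0xF0 = 11110000 → 4-byte char #5 = F0 B7 9D 83.
Offset 16: leading byte 0xEF = 11101111 → 3-byte char #6 = EF A5 9B.
Offset 19: leading byte 0xDF = 11011111 → 2-byte char #7 = DF 81.
Leading byte 0xDF = 11011111 matches 110xxxxx → 2-byte sequence.
Byte 1: 0xDF = 11011111, payload 11111 (5 bits).
Byte 2: 0x81 = 10000001 (10xxxxxx ✓), payload 000001.
Concatenate: 11111000001 = 0x7C1 (11 bits → U+07C1).

U+07C1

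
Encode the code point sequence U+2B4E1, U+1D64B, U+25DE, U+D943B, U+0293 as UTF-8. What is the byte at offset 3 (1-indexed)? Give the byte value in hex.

0x93

1-indexed offset 3 is 0-indexed offset 2.
U+2B4E1 → 4-byte form F0 AB 93 A1 at offsets 0–3.
Offset 2 falls in char 1's range; it's byte 3 of F0 AB 93 A1 = 0x93.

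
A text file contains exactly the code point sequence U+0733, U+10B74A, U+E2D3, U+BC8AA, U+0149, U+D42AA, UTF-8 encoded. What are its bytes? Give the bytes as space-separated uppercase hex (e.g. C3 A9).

U+0733: 2-byte form → DC B3.
U+10B74A: 4-byte form → F4 8B 9D 8A.
U+E2D3: 3-byte form → EE 8B 93.
U+BC8AA: 4-byte form → F2 BC A2 AA.
U+0149: 2-byte form → C5 89.
U+D42AA: 4-byte form → F3 94 8A AA.
Concatenated (19 bytes): DC B3 F4 8B 9D 8A EE 8B 93 F2 BC A2 AA C5 89 F3 94 8A AA.

DC B3 F4 8B 9D 8A EE 8B 93 F2 BC A2 AA C5 89 F3 94 8A AA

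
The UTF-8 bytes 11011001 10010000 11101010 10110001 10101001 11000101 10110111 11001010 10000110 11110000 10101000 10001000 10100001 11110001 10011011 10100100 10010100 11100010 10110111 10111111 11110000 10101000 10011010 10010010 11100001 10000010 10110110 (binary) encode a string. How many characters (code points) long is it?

Byte at offset 0: 0xD9 = 11011001 → 2-byte char (#1). Advance 2.
Byte at offset 2: 0xEA = 11101010 → 3-byte char (#2). Advance 3.
Byte at offset 5: 0xC5 = 11000101 → 2-byte char (#3). Advance 2.
Byte at offset 7: 0xCA = 11001010 → 2-byte char (#4). Advance 2.
Byte at offset 9: 0xF0 = 11110000 → 4-byte char (#5). Advance 4.
Byte at offset 13: 0xF1 = 11110001 → 4-byte char (#6). Advance 4.
Byte at offset 17: 0xE2 = 11100010 → 3-byte char (#7). Advance 3.
Byte at offset 20: 0xF0 = 11110000 → 4-byte char (#8). Advance 4.
Byte at offset 24: 0xE1 = 11100001 → 3-byte char (#9). Advance 3.
Reached end at offset 27 after 9 code points.

9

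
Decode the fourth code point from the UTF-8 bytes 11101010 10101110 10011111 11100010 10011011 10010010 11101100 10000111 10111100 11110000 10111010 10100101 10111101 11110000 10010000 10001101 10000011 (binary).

U+3A97D

Offset 0: leading byte 0xEA = 11101010 → 3-byte char #1 = EA AE 9F.
Offset 3: leading byte 0xE2 = 11100010 → 3-byte char #2 = E2 9B 92.
Offset 6: leading byte 0xEC = 11101100 → 3-byte char #3 = EC 87 BC.
Offset 9: leading byte 0xF0 = 11110000 → 4-byte char #4 = F0 BA A5 BD.
Leading byte 0xF0 = 11110000 matches 11110xxx → 4-byte sequence.
Byte 1: 0xF0 = 11110000, payload 000 (3 bits).
Byte 2: 0xBA = 10111010 (10xxxxxx ✓), payload 111010.
Byte 3: 0xA5 = 10100101 (10xxxxxx ✓), payload 100101.
Byte 4: 0xBD = 10111101 (10xxxxxx ✓), payload 111101.
Concatenate: 000111010100101111101 = 0x3A97D (21 bits → U+3A97D).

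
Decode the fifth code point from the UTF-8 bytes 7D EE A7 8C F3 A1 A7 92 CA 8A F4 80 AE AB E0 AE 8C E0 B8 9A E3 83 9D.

U+100BAB

Offset 0: leading byte 0x7D = 01111101 → 1-byte char #1 = 7D.
Offset 1: leading byte 0xEE = 11101110 → 3-byte char #2 = EE A7 8C.
Offset 4: leading byte 0xF3 = 11110011 → 4-byte char #3 = F3 A1 A7 92.
Offset 8: leading byte 0xCA = 11001010 → 2-byte char #4 = CA 8A.
Offset 10: leading byte 0xF4 = 11110100 → 4-byte char #5 = F4 80 AE AB.
Leading byte 0xF4 = 11110100 matches 11110xxx → 4-byte sequence.
Byte 1: 0xF4 = 11110100, payload 100 (3 bits).
Byte 2: 0x80 = 10000000 (10xxxxxx ✓), payload 000000.
Byte 3: 0xAE = 10101110 (10xxxxxx ✓), payload 101110.
Byte 4: 0xAB = 10101011 (10xxxxxx ✓), payload 101011.
Concatenate: 100000000101110101011 = 0x100BAB (21 bits → U+100BAB).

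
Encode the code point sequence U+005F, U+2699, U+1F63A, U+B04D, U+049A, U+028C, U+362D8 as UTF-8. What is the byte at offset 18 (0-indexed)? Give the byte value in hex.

0x98

U+005F → 1-byte form 5F at offsets 0–0.
U+2699 → 3-byte form E2 9A 99 at offsets 1–3.
U+1F63A → 4-byte form F0 9F 98 BA at offsets 4–7.
U+B04D → 3-byte form EB 81 8D at offsets 8–10.
U+049A → 2-byte form D2 9A at offsets 11–12.
U+028C → 2-byte form CA 8C at offsets 13–14.
U+362D8 → 4-byte form F0 B6 8B 98 at offsets 15–18.
Offset 18 falls in char 7's range; it's byte 4 of F0 B6 8B 98 = 0x98.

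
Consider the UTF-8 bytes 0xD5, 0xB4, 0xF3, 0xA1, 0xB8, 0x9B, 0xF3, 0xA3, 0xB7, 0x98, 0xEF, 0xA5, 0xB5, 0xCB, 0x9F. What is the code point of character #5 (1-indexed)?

Offset 0: leading byte 0xD5 = 11010101 → 2-byte char #1 = D5 B4.
Offset 2: leading byte 0xF3 = 11110011 → 4-byte char #2 = F3 A1 B8 9B.
Offset 6: leading byte 0xF3 = 11110011 → 4-byte char #3 = F3 A3 B7 98.
Offset 10: leading byte 0xEF = 11101111 → 3-byte char #4 = EF A5 B5.
Offset 13: leading byte 0xCB = 11001011 → 2-byte char #5 = CB 9F.
Leading byte 0xCB = 11001011 matches 110xxxxx → 2-byte sequence.
Byte 1: 0xCB = 11001011, payload 01011 (5 bits).
Byte 2: 0x9F = 10011111 (10xxxxxx ✓), payload 011111.
Concatenate: 01011011111 = 0x2DF (11 bits → U+02DF).

U+02DF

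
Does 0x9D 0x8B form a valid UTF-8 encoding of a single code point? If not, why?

invalid (continuation byte with no leading byte)

Byte 0x9D = 10011101 has the form 10xxxxxx — a continuation byte — but there is no preceding leading byte.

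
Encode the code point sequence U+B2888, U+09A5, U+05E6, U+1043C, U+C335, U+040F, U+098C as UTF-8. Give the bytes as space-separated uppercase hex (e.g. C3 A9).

F2 B2 A2 88 E0 A6 A5 D7 A6 F0 90 90 BC EC 8C B5 D0 8F E0 A6 8C

U+B2888: 4-byte form → F2 B2 A2 88.
U+09A5: 3-byte form → E0 A6 A5.
U+05E6: 2-byte form → D7 A6.
U+1043C: 4-byte form → F0 90 90 BC.
U+C335: 3-byte form → EC 8C B5.
U+040F: 2-byte form → D0 8F.
U+098C: 3-byte form → E0 A6 8C.
Concatenated (21 bytes): F2 B2 A2 88 E0 A6 A5 D7 A6 F0 90 90 BC EC 8C B5 D0 8F E0 A6 8C.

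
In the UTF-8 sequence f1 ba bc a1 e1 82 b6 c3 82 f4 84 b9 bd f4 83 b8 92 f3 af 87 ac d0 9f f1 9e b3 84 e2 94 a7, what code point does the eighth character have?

Offset 0: leading byte 0xF1 = 11110001 → 4-byte char #1 = F1 BA BC A1.
Offset 4: leading byte 0xE1 = 11100001 → 3-byte char #2 = E1 82 B6.
Offset 7: leading byte 0xC3 = 11000011 → 2-byte char #3 = C3 82.
Offset 9: leading byte 0xF4 = 11110100 → 4-byte char #4 = F4 84 B9 BD.
Offset 13: leading byte 0xF4 = 11110100 → 4-byte char #5 = F4 83 B8 92.
Offset 17: leading byte 0xF3 = 11110011 → 4-byte char #6 = F3 AF 87 AC.
Offset 21: leading byte 0xD0 = 11010000 → 2-byte char #7 = D0 9F.
Offset 23: leading byte 0xF1 = 11110001 → 4-byte char #8 = F1 9E B3 84.
Leading byte 0xF1 = 11110001 matches 11110xxx → 4-byte sequence.
Byte 1: 0xF1 = 11110001, payload 001 (3 bits).
Byte 2: 0x9E = 10011110 (10xxxxxx ✓), payload 011110.
Byte 3: 0xB3 = 10110011 (10xxxxxx ✓), payload 110011.
Byte 4: 0x84 = 10000100 (10xxxxxx ✓), payload 000100.
Concatenate: 001011110110011000100 = 0x5ECC4 (21 bits → U+5ECC4).

U+5ECC4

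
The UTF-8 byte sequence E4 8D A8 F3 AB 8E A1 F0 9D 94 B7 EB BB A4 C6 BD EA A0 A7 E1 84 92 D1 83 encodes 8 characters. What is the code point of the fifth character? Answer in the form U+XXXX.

Offset 0: leading byte 0xE4 = 11100100 → 3-byte char #1 = E4 8D A8.
Offset 3: leading byte 0xF3 = 11110011 → 4-byte char #2 = F3 AB 8E A1.
Offset 7: leading byte 0xF0 = 11110000 → 4-byte char #3 = F0 9D 94 B7.
Offset 11: leading byte 0xEB = 11101011 → 3-byte char #4 = EB BB A4.
Offset 14: leading byte 0xC6 = 11000110 → 2-byte char #5 = C6 BD.
Leading byte 0xC6 = 11000110 matches 110xxxxx → 2-byte sequence.
Byte 1: 0xC6 = 11000110, payload 00110 (5 bits).
Byte 2: 0xBD = 10111101 (10xxxxxx ✓), payload 111101.
Concatenate: 00110111101 = 0x1BD (11 bits → U+01BD).

U+01BD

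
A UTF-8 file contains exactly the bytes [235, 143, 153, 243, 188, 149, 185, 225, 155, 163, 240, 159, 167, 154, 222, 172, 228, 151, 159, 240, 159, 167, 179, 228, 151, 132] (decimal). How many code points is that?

8

Byte at offset 0: 0xEB = 11101011 → 3-byte char (#1). Advance 3.
Byte at offset 3: 0xF3 = 11110011 → 4-byte char (#2). Advance 4.
Byte at offset 7: 0xE1 = 11100001 → 3-byte char (#3). Advance 3.
Byte at offset 10: 0xF0 = 11110000 → 4-byte char (#4). Advance 4.
Byte at offset 14: 0xDE = 11011110 → 2-byte char (#5). Advance 2.
Byte at offset 16: 0xE4 = 11100100 → 3-byte char (#6). Advance 3.
Byte at offset 19: 0xF0 = 11110000 → 4-byte char (#7). Advance 4.
Byte at offset 23: 0xE4 = 11100100 → 3-byte char (#8). Advance 3.
Reached end at offset 26 after 8 code points.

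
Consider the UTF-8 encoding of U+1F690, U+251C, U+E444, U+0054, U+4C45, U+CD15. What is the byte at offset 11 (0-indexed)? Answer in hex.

0xE4

U+1F690 → 4-byte form F0 9F 9A 90 at offsets 0–3.
U+251C → 3-byte form E2 94 9C at offsets 4–6.
U+E444 → 3-byte form EE 91 84 at offsets 7–9.
U+0054 → 1-byte form 54 at offsets 10–10.
U+4C45 → 3-byte form E4 B1 85 at offsets 11–13.
Offset 11 falls in char 5's range; it's byte 1 of E4 B1 85 = 0xE4.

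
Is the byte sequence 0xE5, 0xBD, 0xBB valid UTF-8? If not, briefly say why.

valid

Leading byte 0xE5 = 11100101 → 3-byte form.
Continuation bytes 0xBD=10111101, 0xBB=10111011 all match 10xxxxxx.
Decoded value 0x5F7B is ≥ 0x800 (shortest form) and not a surrogate.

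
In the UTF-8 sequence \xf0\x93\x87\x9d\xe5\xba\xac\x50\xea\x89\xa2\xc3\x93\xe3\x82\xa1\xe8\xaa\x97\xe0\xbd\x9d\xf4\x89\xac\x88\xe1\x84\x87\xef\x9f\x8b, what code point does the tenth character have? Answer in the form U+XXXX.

U+1107

Offset 0: leading byte 0xF0 = 11110000 → 4-byte char #1 = F0 93 87 9D.
Offset 4: leading byte 0xE5 = 11100101 → 3-byte char #2 = E5 BA AC.
Offset 7: leading byte 0x50 = 01010000 → 1-byte char #3 = 50.
Offset 8: leading byte 0xEA = 11101010 → 3-byte char #4 = EA 89 A2.
Offset 11: leading byte 0xC3 = 11000011 → 2-byte char #5 = C3 93.
Offset 13: leading byte 0xE3 = 11100011 → 3-byte char #6 = E3 82 A1.
Offset 16: leading byte 0xE8 = 11101000 → 3-byte char #7 = E8 AA 97.
Offset 19: leading byte 0xE0 = 11100000 → 3-byte char #8 = E0 BD 9D.
Offset 22: leading byte 0xF4 = 11110100 → 4-byte char #9 = F4 89 AC 88.
Offset 26: leading byte 0xE1 = 11100001 → 3-byte char #10 = E1 84 87.
Leading byte 0xE1 = 11100001 matches 1110xxxx → 3-byte sequence.
Byte 1: 0xE1 = 11100001, payload 0001 (4 bits).
Byte 2: 0x84 = 10000100 (10xxxxxx ✓), payload 000100.
Byte 3: 0x87 = 10000111 (10xxxxxx ✓), payload 000111.
Concatenate: 0001000100000111 = 0x1107 (16 bits → U+1107).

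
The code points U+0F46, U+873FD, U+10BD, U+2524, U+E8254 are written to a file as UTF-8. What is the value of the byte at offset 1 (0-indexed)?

0xBD

U+0F46 → 3-byte form E0 BD 86 at offsets 0–2.
Offset 1 falls in char 1's range; it's byte 2 of E0 BD 86 = 0xBD.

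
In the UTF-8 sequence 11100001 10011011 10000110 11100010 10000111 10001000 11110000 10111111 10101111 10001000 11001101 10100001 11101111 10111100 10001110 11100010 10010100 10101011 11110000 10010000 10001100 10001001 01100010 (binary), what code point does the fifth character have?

Offset 0: leading byte 0xE1 = 11100001 → 3-byte char #1 = E1 9B 86.
Offset 3: leading byte 0xE2 = 11100010 → 3-byte char #2 = E2 87 88.
Offset 6: leading byte 0xF0 = 11110000 → 4-byte char #3 = F0 BF AF 88.
Offset 10: leading byte 0xCD = 11001101 → 2-byte char #4 = CD A1.
Offset 12: leading byte 0xEF = 11101111 → 3-byte char #5 = EF BC 8E.
Leading byte 0xEF = 11101111 matches 1110xxxx → 3-byte sequence.
Byte 1: 0xEF = 11101111, payload 1111 (4 bits).
Byte 2: 0xBC = 10111100 (10xxxxxx ✓), payload 111100.
Byte 3: 0x8E = 10001110 (10xxxxxx ✓), payload 001110.
Concatenate: 1111111100001110 = 0xFF0E (16 bits → U+FF0E).

U+FF0E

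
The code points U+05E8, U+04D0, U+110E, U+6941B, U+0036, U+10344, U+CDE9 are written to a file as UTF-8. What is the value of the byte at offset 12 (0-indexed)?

0xF0

U+05E8 → 2-byte form D7 A8 at offsets 0–1.
U+04D0 → 2-byte form D3 90 at offsets 2–3.
U+110E → 3-byte form E1 84 8E at offsets 4–6.
U+6941B → 4-byte form F1 A9 90 9B at offsets 7–10.
U+0036 → 1-byte form 36 at offsets 11–11.
U+10344 → 4-byte form F0 90 8D 84 at offsets 12–15.
Offset 12 falls in char 6's range; it's byte 1 of F0 90 8D 84 = 0xF0.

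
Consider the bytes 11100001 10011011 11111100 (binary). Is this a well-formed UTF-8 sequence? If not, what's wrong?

Leading byte 0xE1 = 11100001 → 3-byte form.
Byte 3 is 0xFC = 11111100, which is not 10xxxxxx — expected a continuation byte.

invalid (non-continuation byte where continuation expected)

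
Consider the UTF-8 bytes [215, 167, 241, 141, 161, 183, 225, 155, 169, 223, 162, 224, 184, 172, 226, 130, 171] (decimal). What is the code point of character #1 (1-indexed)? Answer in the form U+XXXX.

Offset 0: leading byte 0xD7 = 11010111 → 2-byte char #1 = D7 A7.
Leading byte 0xD7 = 11010111 matches 110xxxxx → 2-byte sequence.
Byte 1: 0xD7 = 11010111, payload 10111 (5 bits).
Byte 2: 0xA7 = 10100111 (10xxxxxx ✓), payload 100111.
Concatenate: 10111100111 = 0x5E7 (11 bits → U+05E7).

U+05E7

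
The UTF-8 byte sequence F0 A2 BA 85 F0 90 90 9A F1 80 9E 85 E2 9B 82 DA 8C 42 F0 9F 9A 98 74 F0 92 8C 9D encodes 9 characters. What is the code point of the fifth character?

Offset 0: leading byte 0xF0 = 11110000 → 4-byte char #1 = F0 A2 BA 85.
Offset 4: leading byte 0xF0 = 11110000 → 4-byte char #2 = F0 90 90 9A.
Offset 8: leading byte 0xF1 = 11110001 → 4-byte char #3 = F1 80 9E 85.
Offset 12: leading byte 0xE2 = 11100010 → 3-byte char #4 = E2 9B 82.
Offset 15: leading byte 0xDA = 11011010 → 2-byte char #5 = DA 8C.
Leading byte 0xDA = 11011010 matches 110xxxxx → 2-byte sequence.
Byte 1: 0xDA = 11011010, payload 11010 (5 bits).
Byte 2: 0x8C = 10001100 (10xxxxxx ✓), payload 001100.
Concatenate: 11010001100 = 0x68C (11 bits → U+068C).

U+068C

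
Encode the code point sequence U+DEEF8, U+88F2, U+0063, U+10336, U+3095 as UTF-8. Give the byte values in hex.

F3 9E BB B8 E8 A3 B2 63 F0 90 8C B6 E3 82 95

U+DEEF8: 4-byte form → F3 9E BB B8.
U+88F2: 3-byte form → E8 A3 B2.
U+0063: 1-byte form → 63.
U+10336: 4-byte form → F0 90 8C B6.
U+3095: 3-byte form → E3 82 95.
Concatenated (15 bytes): F3 9E BB B8 E8 A3 B2 63 F0 90 8C B6 E3 82 95.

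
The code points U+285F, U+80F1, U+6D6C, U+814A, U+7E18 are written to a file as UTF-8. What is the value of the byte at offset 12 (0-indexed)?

U+285F → 3-byte form E2 A1 9F at offsets 0–2.
U+80F1 → 3-byte form E8 83 B1 at offsets 3–5.
U+6D6C → 3-byte form E6 B5 AC at offsets 6–8.
U+814A → 3-byte form E8 85 8A at offsets 9–11.
U+7E18 → 3-byte form E7 B8 98 at offsets 12–14.
Offset 12 falls in char 5's range; it's byte 1 of E7 B8 98 = 0xE7.

0xE7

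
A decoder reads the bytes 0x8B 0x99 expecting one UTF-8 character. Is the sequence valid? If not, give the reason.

invalid (continuation byte with no leading byte)

Byte 0x8B = 10001011 has the form 10xxxxxx — a continuation byte — but there is no preceding leading byte.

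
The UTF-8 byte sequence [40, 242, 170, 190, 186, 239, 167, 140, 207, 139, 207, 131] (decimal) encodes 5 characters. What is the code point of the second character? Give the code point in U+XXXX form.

Offset 0: leading byte 0x28 = 00101000 → 1-byte char #1 = 28.
Offset 1: leading byte 0xF2 = 11110010 → 4-byte char #2 = F2 AA BE BA.
Leading byte 0xF2 = 11110010 matches 11110xxx → 4-byte sequence.
Byte 1: 0xF2 = 11110010, payload 010 (3 bits).
Byte 2: 0xAA = 10101010 (10xxxxxx ✓), payload 101010.
Byte 3: 0xBE = 10111110 (10xxxxxx ✓), payload 111110.
Byte 4: 0xBA = 10111010 (10xxxxxx ✓), payload 111010.
Concatenate: 010101010111110111010 = 0xAAFBA (21 bits → U+AAFBA).

U+AAFBA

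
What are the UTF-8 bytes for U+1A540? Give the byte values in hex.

F0 9A 95 80

U+1A540 = 0x1A540 = 107840 decimal. In range U+10000–U+10FFFF → 4-byte form: 11110xxx 10xxxxxx 10xxxxxx 10xxxxxx.
Binary (21 bits): 000011010010101000000.
Split 3+6+6+6: 000 | 011010 | 010101 | 000000.
Byte 1: 11110000 = 0xF0.
Byte 2: 10011010 = 0x9A.
Byte 3: 10010101 = 0x95.
Byte 4: 10000000 = 0x80.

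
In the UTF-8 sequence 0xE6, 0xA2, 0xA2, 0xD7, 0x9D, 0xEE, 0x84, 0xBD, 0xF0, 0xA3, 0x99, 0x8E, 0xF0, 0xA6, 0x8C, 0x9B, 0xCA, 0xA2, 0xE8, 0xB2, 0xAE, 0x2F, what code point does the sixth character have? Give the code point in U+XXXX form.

Offset 0: leading byte 0xE6 = 11100110 → 3-byte char #1 = E6 A2 A2.
Offset 3: leading byte 0xD7 = 11010111 → 2-byte char #2 = D7 9D.
Offset 5: leading byte 0xEE = 11101110 → 3-byte char #3 = EE 84 BD.
Offset 8: leading byte 0xF0 = 11110000 → 4-byte char #4 = F0 A3 99 8E.
Offset 12: leading byte 0xF0 = 11110000 → 4-byte char #5 = F0 A6 8C 9B.
Offset 16: leading byte 0xCA = 11001010 → 2-byte char #6 = CA A2.
Leading byte 0xCA = 11001010 matches 110xxxxx → 2-byte sequence.
Byte 1: 0xCA = 11001010, payload 01010 (5 bits).
Byte 2: 0xA2 = 10100010 (10xxxxxx ✓), payload 100010.
Concatenate: 01010100010 = 0x2A2 (11 bits → U+02A2).

U+02A2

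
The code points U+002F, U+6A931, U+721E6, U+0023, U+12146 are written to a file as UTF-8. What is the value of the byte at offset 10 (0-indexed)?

U+002F → 1-byte form 2F at offsets 0–0.
U+6A931 → 4-byte form F1 AA A4 B1 at offsets 1–4.
U+721E6 → 4-byte form F1 B2 87 A6 at offsets 5–8.
U+0023 → 1-byte form 23 at offsets 9–9.
U+12146 → 4-byte form F0 92 85 86 at offsets 10–13.
Offset 10 falls in char 5's range; it's byte 1 of F0 92 85 86 = 0xF0.

0xF0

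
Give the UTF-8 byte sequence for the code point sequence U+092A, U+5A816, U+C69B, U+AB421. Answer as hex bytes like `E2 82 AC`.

E0 A4 AA F1 9A A0 96 EC 9A 9B F2 AB 90 A1

U+092A: 3-byte form → E0 A4 AA.
U+5A816: 4-byte form → F1 9A A0 96.
U+C69B: 3-byte form → EC 9A 9B.
U+AB421: 4-byte form → F2 AB 90 A1.
Concatenated (14 bytes): E0 A4 AA F1 9A A0 96 EC 9A 9B F2 AB 90 A1.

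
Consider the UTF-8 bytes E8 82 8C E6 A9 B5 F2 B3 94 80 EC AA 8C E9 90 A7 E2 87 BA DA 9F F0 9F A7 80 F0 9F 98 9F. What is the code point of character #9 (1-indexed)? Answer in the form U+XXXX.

U+1F61F

Offset 0: leading byte 0xE8 = 11101000 → 3-byte char #1 = E8 82 8C.
Offset 3: leading byte 0xE6 = 11100110 → 3-byte char #2 = E6 A9 B5.
Offset 6: leading byte 0xF2 = 11110010 → 4-byte char #3 = F2 B3 94 80.
Offset 10: leading byte 0xEC = 11101100 → 3-byte char #4 = EC AA 8C.
Offset 13: leading byte 0xE9 = 11101001 → 3-byte char #5 = E9 90 A7.
Offset 16: leading byte 0xE2 = 11100010 → 3-byte char #6 = E2 87 BA.
Offset 19: leading byte 0xDA = 11011010 → 2-byte char #7 = DA 9F.
Offset 21: leading byte 0xF0 = 11110000 → 4-byte char #8 = F0 9F A7 80.
Offset 25: leading byte 0xF0 = 11110000 → 4-byte char #9 = F0 9F 98 9F.
Leading byte 0xF0 = 11110000 matches 11110xxx → 4-byte sequence.
Byte 1: 0xF0 = 11110000, payload 000 (3 bits).
Byte 2: 0x9F = 10011111 (10xxxxxx ✓), payload 011111.
Byte 3: 0x98 = 10011000 (10xxxxxx ✓), payload 011000.
Byte 4: 0x9F = 10011111 (10xxxxxx ✓), payload 011111.
Concatenate: 000011111011000011111 = 0x1F61F (21 bits → U+1F61F).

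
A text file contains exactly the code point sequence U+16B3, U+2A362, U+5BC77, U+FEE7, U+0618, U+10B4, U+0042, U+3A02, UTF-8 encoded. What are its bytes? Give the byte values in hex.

U+16B3: 3-byte form → E1 9A B3.
U+2A362: 4-byte form → F0 AA 8D A2.
U+5BC77: 4-byte form → F1 9B B1 B7.
U+FEE7: 3-byte form → EF BB A7.
U+0618: 2-byte form → D8 98.
U+10B4: 3-byte form → E1 82 B4.
U+0042: 1-byte form → 42.
U+3A02: 3-byte form → E3 A8 82.
Concatenated (23 bytes): E1 9A B3 F0 AA 8D A2 F1 9B B1 B7 EF BB A7 D8 98 E1 82 B4 42 E3 A8 82.

E1 9A B3 F0 AA 8D A2 F1 9B B1 B7 EF BB A7 D8 98 E1 82 B4 42 E3 A8 82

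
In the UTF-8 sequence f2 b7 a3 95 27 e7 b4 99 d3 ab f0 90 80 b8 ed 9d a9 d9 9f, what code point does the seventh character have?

Offset 0: leading byte 0xF2 = 11110010 → 4-byte char #1 = F2 B7 A3 95.
Offset 4: leading byte 0x27 = 00100111 → 1-byte char #2 = 27.
Offset 5: leading byte 0xE7 = 11100111 → 3-byte char #3 = E7 B4 99.
Offset 8: leading byte 0xD3 = 11010011 → 2-byte char #4 = D3 AB.
Offset 10: leading byte 0xF0 = 11110000 → 4-byte char #5 = F0 90 80 B8.
Offset 14: leading byte 0xED = 11101101 → 3-byte char #6 = ED 9D A9.
Offset 17: leading byte 0xD9 = 11011001 → 2-byte char #7 = D9 9F.
Leading byte 0xD9 = 11011001 matches 110xxxxx → 2-byte sequence.
Byte 1: 0xD9 = 11011001, payload 11001 (5 bits).
Byte 2: 0x9F = 10011111 (10xxxxxx ✓), payload 011111.
Concatenate: 11001011111 = 0x65F (11 bits → U+065F).

U+065F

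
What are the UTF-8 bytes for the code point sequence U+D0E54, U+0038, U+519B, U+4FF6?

U+D0E54: 4-byte form → F3 90 B9 94.
U+0038: 1-byte form → 38.
U+519B: 3-byte form → E5 86 9B.
U+4FF6: 3-byte form → E4 BF B6.
Concatenated (11 bytes): F3 90 B9 94 38 E5 86 9B E4 BF B6.

F3 90 B9 94 38 E5 86 9B E4 BF B6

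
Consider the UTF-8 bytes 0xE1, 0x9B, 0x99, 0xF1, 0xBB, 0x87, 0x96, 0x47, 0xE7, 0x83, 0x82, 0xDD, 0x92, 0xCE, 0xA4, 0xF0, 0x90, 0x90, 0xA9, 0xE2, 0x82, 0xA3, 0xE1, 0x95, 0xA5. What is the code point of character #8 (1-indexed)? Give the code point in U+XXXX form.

U+20A3

Offset 0: leading byte 0xE1 = 11100001 → 3-byte char #1 = E1 9B 99.
Offset 3: leading byte 0xF1 = 11110001 → 4-byte char #2 = F1 BB 87 96.
Offset 7: leading byte 0x47 = 01000111 → 1-byte char #3 = 47.
Offset 8: leading byte 0xE7 = 11100111 → 3-byte char #4 = E7 83 82.
Offset 11: leading byte 0xDD = 11011101 → 2-byte char #5 = DD 92.
Offset 13: leading byte 0xCE = 11001110 → 2-byte char #6 = CE A4.
Offset 15: leading byte 0xF0 = 11110000 → 4-byte char #7 = F0 90 90 A9.
Offset 19: leading byte 0xE2 = 11100010 → 3-byte char #8 = E2 82 A3.
Leading byte 0xE2 = 11100010 matches 1110xxxx → 3-byte sequence.
Byte 1: 0xE2 = 11100010, payload 0010 (4 bits).
Byte 2: 0x82 = 10000010 (10xxxxxx ✓), payload 000010.
Byte 3: 0xA3 = 10100011 (10xxxxxx ✓), payload 100011.
Concatenate: 0010000010100011 = 0x20A3 (16 bits → U+20A3).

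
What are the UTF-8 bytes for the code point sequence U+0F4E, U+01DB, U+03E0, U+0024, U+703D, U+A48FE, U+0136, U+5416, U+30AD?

U+0F4E: 3-byte form → E0 BD 8E.
U+01DB: 2-byte form → C7 9B.
U+03E0: 2-byte form → CF A0.
U+0024: 1-byte form → 24.
U+703D: 3-byte form → E7 80 BD.
U+A48FE: 4-byte form → F2 A4 A3 BE.
U+0136: 2-byte form → C4 B6.
U+5416: 3-byte form → E5 90 96.
U+30AD: 3-byte form → E3 82 AD.
Concatenated (23 bytes): E0 BD 8E C7 9B CF A0 24 E7 80 BD F2 A4 A3 BE C4 B6 E5 90 96 E3 82 AD.

E0 BD 8E C7 9B CF A0 24 E7 80 BD F2 A4 A3 BE C4 B6 E5 90 96 E3 82 AD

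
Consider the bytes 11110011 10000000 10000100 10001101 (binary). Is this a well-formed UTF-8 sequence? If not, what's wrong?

valid

Leading byte 0xF3 = 11110011 → 4-byte form.
Continuation bytes 0x80=10000000, 0x84=10000100, 0x8D=10001101 all match 10xxxxxx.
Decoded value 0xC010D is ≥ 0x10000 (shortest form) and not a surrogate.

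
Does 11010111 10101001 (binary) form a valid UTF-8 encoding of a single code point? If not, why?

Leading byte 0xD7 = 11010111 → 2-byte form.
Continuation bytes 0xA9=10101001 all match 10xxxxxx.
Decoded value 0x5E9 is ≥ 0x80 (shortest form) and not a surrogate.

valid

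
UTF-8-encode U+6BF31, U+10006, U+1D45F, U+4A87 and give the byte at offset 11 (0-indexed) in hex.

U+6BF31 → 4-byte form F1 AB BC B1 at offsets 0–3.
U+10006 → 4-byte form F0 90 80 86 at offsets 4–7.
U+1D45F → 4-byte form F0 9D 91 9F at offsets 8–11.
Offset 11 falls in char 3's range; it's byte 4 of F0 9D 91 9F = 0x9F.

0x9F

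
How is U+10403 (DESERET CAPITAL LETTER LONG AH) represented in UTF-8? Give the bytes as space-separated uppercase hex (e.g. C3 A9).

F0 90 90 83

U+10403 = 0x10403 = 66563 decimal. In range U+10000–U+10FFFF → 4-byte form: 11110xxx 10xxxxxx 10xxxxxx 10xxxxxx.
Binary (21 bits): 000010000010000000011.
Split 3+6+6+6: 000 | 010000 | 010000 | 000011.
Byte 1: 11110000 = 0xF0.
Byte 2: 10010000 = 0x90.
Byte 3: 10010000 = 0x90.
Byte 4: 10000011 = 0x83.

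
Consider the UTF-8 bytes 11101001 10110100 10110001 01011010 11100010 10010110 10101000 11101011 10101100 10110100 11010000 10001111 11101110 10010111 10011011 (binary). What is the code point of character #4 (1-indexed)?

Offset 0: leading byte 0xE9 = 11101001 → 3-byte char #1 = E9 B4 B1.
Offset 3: leading byte 0x5A = 01011010 → 1-byte char #2 = 5A.
Offset 4: leading byte 0xE2 = 11100010 → 3-byte char #3 = E2 96 A8.
Offset 7: leading byte 0xEB = 11101011 → 3-byte char #4 = EB AC B4.
Leading byte 0xEB = 11101011 matches 1110xxxx → 3-byte sequence.
Byte 1: 0xEB = 11101011, payload 1011 (4 bits).
Byte 2: 0xAC = 10101100 (10xxxxxx ✓), payload 101100.
Byte 3: 0xB4 = 10110100 (10xxxxxx ✓), payload 110100.
Concatenate: 1011101100110100 = 0xBB34 (16 bits → U+BB34).

U+BB34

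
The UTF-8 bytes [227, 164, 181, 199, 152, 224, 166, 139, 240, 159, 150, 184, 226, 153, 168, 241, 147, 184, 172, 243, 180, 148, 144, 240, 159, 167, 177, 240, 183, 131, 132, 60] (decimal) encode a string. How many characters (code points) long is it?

Byte at offset 0: 0xE3 = 11100011 → 3-byte char (#1). Advance 3.
Byte at offset 3: 0xC7 = 11000111 → 2-byte char (#2). Advance 2.
Byte at offset 5: 0xE0 = 11100000 → 3-byte char (#3). Advance 3.
Byte at offset 8: 0xF0 = 11110000 → 4-byte char (#4). Advance 4.
Byte at offset 12: 0xE2 = 11100010 → 3-byte char (#5). Advance 3.
Byte at offset 15: 0xF1 = 11110001 → 4-byte char (#6). Advance 4.
Byte at offset 19: 0xF3 = 11110011 → 4-byte char (#7). Advance 4.
Byte at offset 23: 0xF0 = 11110000 → 4-byte char (#8). Advance 4.
Byte at offset 27: 0xF0 = 11110000 → 4-byte char (#9). Advance 4.
Byte at offset 31: 0x3C = 00111100 → 1-byte char (#10). Advance 1.
Reached end at offset 32 after 10 code points.

10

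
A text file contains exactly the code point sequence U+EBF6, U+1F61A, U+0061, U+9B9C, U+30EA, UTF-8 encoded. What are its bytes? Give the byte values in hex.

EE AF B6 F0 9F 98 9A 61 E9 AE 9C E3 83 AA

U+EBF6: 3-byte form → EE AF B6.
U+1F61A: 4-byte form → F0 9F 98 9A.
U+0061: 1-byte form → 61.
U+9B9C: 3-byte form → E9 AE 9C.
U+30EA: 3-byte form → E3 83 AA.
Concatenated (14 bytes): EE AF B6 F0 9F 98 9A 61 E9 AE 9C E3 83 AA.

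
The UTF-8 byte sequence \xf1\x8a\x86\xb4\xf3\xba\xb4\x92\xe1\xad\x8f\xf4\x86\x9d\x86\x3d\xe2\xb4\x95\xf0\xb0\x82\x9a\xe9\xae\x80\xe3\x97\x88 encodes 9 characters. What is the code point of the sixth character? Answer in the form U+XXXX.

Offset 0: leading byte 0xF1 = 11110001 → 4-byte char #1 = F1 8A 86 B4.
Offset 4: leading byte 0xF3 = 11110011 → 4-byte char #2 = F3 BA B4 92.
Offset 8: leading byte 0xE1 = 11100001 → 3-byte char #3 = E1 AD 8F.
Offset 11: leading byte 0xF4 = 11110100 → 4-byte char #4 = F4 86 9D 86.
Offset 15: leading byte 0x3D = 00111101 → 1-byte char #5 = 3D.
Offset 16: leading byte 0xE2 = 11100010 → 3-byte char #6 = E2 B4 95.
Leading byte 0xE2 = 11100010 matches 1110xxxx → 3-byte sequence.
Byte 1: 0xE2 = 11100010, payload 0010 (4 bits).
Byte 2: 0xB4 = 10110100 (10xxxxxx ✓), payload 110100.
Byte 3: 0x95 = 10010101 (10xxxxxx ✓), payload 010101.
Concatenate: 0010110100010101 = 0x2D15 (16 bits → U+2D15).

U+2D15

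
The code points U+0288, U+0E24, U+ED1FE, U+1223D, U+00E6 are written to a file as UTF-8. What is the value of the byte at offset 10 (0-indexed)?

U+0288 → 2-byte form CA 88 at offsets 0–1.
U+0E24 → 3-byte form E0 B8 A4 at offsets 2–4.
U+ED1FE → 4-byte form F3 AD 87 BE at offsets 5–8.
U+1223D → 4-byte form F0 92 88 BD at offsets 9–12.
Offset 10 falls in char 4's range; it's byte 2 of F0 92 88 BD = 0x92.

0x92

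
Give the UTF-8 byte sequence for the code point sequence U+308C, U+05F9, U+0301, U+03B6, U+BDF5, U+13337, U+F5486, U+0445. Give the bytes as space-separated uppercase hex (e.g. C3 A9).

E3 82 8C D7 B9 CC 81 CE B6 EB B7 B5 F0 93 8C B7 F3 B5 92 86 D1 85

U+308C: 3-byte form → E3 82 8C.
U+05F9: 2-byte form → D7 B9.
U+0301: 2-byte form → CC 81.
U+03B6: 2-byte form → CE B6.
U+BDF5: 3-byte form → EB B7 B5.
U+13337: 4-byte form → F0 93 8C B7.
U+F5486: 4-byte form → F3 B5 92 86.
U+0445: 2-byte form → D1 85.
Concatenated (22 bytes): E3 82 8C D7 B9 CC 81 CE B6 EB B7 B5 F0 93 8C B7 F3 B5 92 86 D1 85.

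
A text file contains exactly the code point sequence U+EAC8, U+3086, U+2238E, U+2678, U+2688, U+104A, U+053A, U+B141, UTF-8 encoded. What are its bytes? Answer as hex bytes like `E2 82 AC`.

U+EAC8: 3-byte form → EE AB 88.
U+3086: 3-byte form → E3 82 86.
U+2238E: 4-byte form → F0 A2 8E 8E.
U+2678: 3-byte form → E2 99 B8.
U+2688: 3-byte form → E2 9A 88.
U+104A: 3-byte form → E1 81 8A.
U+053A: 2-byte form → D4 BA.
U+B141: 3-byte form → EB 85 81.
Concatenated (24 bytes): EE AB 88 E3 82 86 F0 A2 8E 8E E2 99 B8 E2 9A 88 E1 81 8A D4 BA EB 85 81.

EE AB 88 E3 82 86 F0 A2 8E 8E E2 99 B8 E2 9A 88 E1 81 8A D4 BA EB 85 81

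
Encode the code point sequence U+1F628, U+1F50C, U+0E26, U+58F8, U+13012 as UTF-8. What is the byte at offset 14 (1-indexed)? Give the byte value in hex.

1-indexed offset 14 is 0-indexed offset 13.
U+1F628 → 4-byte form F0 9F 98 A8 at offsets 0–3.
U+1F50C → 4-byte form F0 9F 94 8C at offsets 4–7.
U+0E26 → 3-byte form E0 B8 A6 at offsets 8–10.
U+58F8 → 3-byte form E5 A3 B8 at offsets 11–13.
Offset 13 falls in char 4's range; it's byte 3 of E5 A3 B8 = 0xB8.

0xB8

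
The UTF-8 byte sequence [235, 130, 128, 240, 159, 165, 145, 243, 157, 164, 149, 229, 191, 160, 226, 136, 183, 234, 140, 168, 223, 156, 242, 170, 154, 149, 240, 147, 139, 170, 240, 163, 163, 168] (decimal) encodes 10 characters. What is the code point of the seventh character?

Offset 0: leading byte 0xEB = 11101011 → 3-byte char #1 = EB 82 80.
Offset 3: leading byte 0xF0 = 11110000 → 4-byte char #2 = F0 9F A5 91.
Offset 7: leading byte 0xF3 = 11110011 → 4-byte char #3 = F3 9D A4 95.
Offset 11: leading byte 0xE5 = 11100101 → 3-byte char #4 = E5 BF A0.
Offset 14: leading byte 0xE2 = 11100010 → 3-byte char #5 = E2 88 B7.
Offset 17: leading byte 0xEA = 11101010 → 3-byte char #6 = EA 8C A8.
Offset 20: leading byte 0xDF = 11011111 → 2-byte char #7 = DF 9C.
Leading byte 0xDF = 11011111 matches 110xxxxx → 2-byte sequence.
Byte 1: 0xDF = 11011111, payload 11111 (5 bits).
Byte 2: 0x9C = 10011100 (10xxxxxx ✓), payload 011100.
Concatenate: 11111011100 = 0x7DC (11 bits → U+07DC).

U+07DC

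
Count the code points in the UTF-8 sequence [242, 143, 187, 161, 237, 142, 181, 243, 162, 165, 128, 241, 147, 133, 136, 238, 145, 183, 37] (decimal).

6

Byte at offset 0: 0xF2 = 11110010 → 4-byte char (#1). Advance 4.
Byte at offset 4: 0xED = 11101101 → 3-byte char (#2). Advance 3.
Byte at offset 7: 0xF3 = 11110011 → 4-byte char (#3). Advance 4.
Byte at offset 11: 0xF1 = 11110001 → 4-byte char (#4). Advance 4.
Byte at offset 15: 0xEE = 11101110 → 3-byte char (#5). Advance 3.
Byte at offset 18: 0x25 = 00100101 → 1-byte char (#6). Advance 1.
Reached end at offset 19 after 6 code points.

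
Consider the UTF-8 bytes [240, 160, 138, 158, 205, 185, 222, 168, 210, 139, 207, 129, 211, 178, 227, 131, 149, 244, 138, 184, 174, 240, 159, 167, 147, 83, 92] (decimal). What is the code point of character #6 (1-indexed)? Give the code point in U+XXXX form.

U+04F2

Offset 0: leading byte 0xF0 = 11110000 → 4-byte char #1 = F0 A0 8A 9E.
Offset 4: leading byte 0xCD = 11001101 → 2-byte char #2 = CD B9.
Offset 6: leading byte 0xDE = 11011110 → 2-byte char #3 = DE A8.
Offset 8: leading byte 0xD2 = 11010010 → 2-byte char #4 = D2 8B.
Offset 10: leading byte 0xCF = 11001111 → 2-byte char #5 = CF 81.
Offset 12: leading byte 0xD3 = 11010011 → 2-byte char #6 = D3 B2.
Leading byte 0xD3 = 11010011 matches 110xxxxx → 2-byte sequence.
Byte 1: 0xD3 = 11010011, payload 10011 (5 bits).
Byte 2: 0xB2 = 10110010 (10xxxxxx ✓), payload 110010.
Concatenate: 10011110010 = 0x4F2 (11 bits → U+04F2).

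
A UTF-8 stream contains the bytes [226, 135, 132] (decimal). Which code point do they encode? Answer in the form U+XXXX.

U+21C4

Leading byte 0xE2 = 11100010 matches 1110xxxx → 3-byte sequence.
Byte 1: 0xE2 = 11100010, payload 0010 (4 bits).
Byte 2: 0x87 = 10000111 (10xxxxxx ✓), payload 000111.
Byte 3: 0x84 = 10000100 (10xxxxxx ✓), payload 000100.
Concatenate: 0010000111000100 = 0x21C4 (16 bits → U+21C4).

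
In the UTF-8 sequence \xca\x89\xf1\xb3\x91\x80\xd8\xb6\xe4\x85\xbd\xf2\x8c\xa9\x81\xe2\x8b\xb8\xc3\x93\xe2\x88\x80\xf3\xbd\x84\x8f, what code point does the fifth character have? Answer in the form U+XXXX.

U+8CA41

Offset 0: leading byte 0xCA = 11001010 → 2-byte char #1 = CA 89.
Offset 2: leading byte 0xF1 = 11110001 → 4-byte char #2 = F1 B3 91 80.
Offset 6: leading byte 0xD8 = 11011000 → 2-byte char #3 = D8 B6.
Offset 8: leading byte 0xE4 = 11100100 → 3-byte char #4 = E4 85 BD.
Offset 11: leading byte 0xF2 = 11110010 → 4-byte char #5 = F2 8C A9 81.
Leading byte 0xF2 = 11110010 matches 11110xxx → 4-byte sequence.
Byte 1: 0xF2 = 11110010, payload 010 (3 bits).
Byte 2: 0x8C = 10001100 (10xxxxxx ✓), payload 001100.
Byte 3: 0xA9 = 10101001 (10xxxxxx ✓), payload 101001.
Byte 4: 0x81 = 10000001 (10xxxxxx ✓), payload 000001.
Concatenate: 010001100101001000001 = 0x8CA41 (21 bits → U+8CA41).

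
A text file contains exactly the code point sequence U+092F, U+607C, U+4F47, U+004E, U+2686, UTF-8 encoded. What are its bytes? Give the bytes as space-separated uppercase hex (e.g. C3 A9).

E0 A4 AF E6 81 BC E4 BD 87 4E E2 9A 86

U+092F: 3-byte form → E0 A4 AF.
U+607C: 3-byte form → E6 81 BC.
U+4F47: 3-byte form → E4 BD 87.
U+004E: 1-byte form → 4E.
U+2686: 3-byte form → E2 9A 86.
Concatenated (13 bytes): E0 A4 AF E6 81 BC E4 BD 87 4E E2 9A 86.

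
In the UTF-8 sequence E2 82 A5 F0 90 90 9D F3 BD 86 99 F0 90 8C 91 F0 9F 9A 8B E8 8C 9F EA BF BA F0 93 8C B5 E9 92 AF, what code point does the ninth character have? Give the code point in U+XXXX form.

Offset 0: leading byte 0xE2 = 11100010 → 3-byte char #1 = E2 82 A5.
Offset 3: leading byte 0xF0 = 11110000 → 4-byte char #2 = F0 90 90 9D.
Offset 7: leading byte 0xF3 = 11110011 → 4-byte char #3 = F3 BD 86 99.
Offset 11: leading byte 0xF0 = 11110000 → 4-byte char #4 = F0 90 8C 91.
Offset 15: leading byte 0xF0 = 11110000 → 4-byte char #5 = F0 9F 9A 8B.
Offset 19: leading byte 0xE8 = 11101000 → 3-byte char #6 = E8 8C 9F.
Offset 22: leading byte 0xEA = 11101010 → 3-byte char #7 = EA BF BA.
Offset 25: leading byte 0xF0 = 11110000 → 4-byte char #8 = F0 93 8C B5.
Offset 29: leading byte 0xE9 = 11101001 → 3-byte char #9 = E9 92 AF.
Leading byte 0xE9 = 11101001 matches 1110xxxx → 3-byte sequence.
Byte 1: 0xE9 = 11101001, payload 1001 (4 bits).
Byte 2: 0x92 = 10010010 (10xxxxxx ✓), payload 010010.
Byte 3: 0xAF = 10101111 (10xxxxxx ✓), payload 101111.
Concatenate: 1001010010101111 = 0x94AF (16 bits → U+94AF).

U+94AF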